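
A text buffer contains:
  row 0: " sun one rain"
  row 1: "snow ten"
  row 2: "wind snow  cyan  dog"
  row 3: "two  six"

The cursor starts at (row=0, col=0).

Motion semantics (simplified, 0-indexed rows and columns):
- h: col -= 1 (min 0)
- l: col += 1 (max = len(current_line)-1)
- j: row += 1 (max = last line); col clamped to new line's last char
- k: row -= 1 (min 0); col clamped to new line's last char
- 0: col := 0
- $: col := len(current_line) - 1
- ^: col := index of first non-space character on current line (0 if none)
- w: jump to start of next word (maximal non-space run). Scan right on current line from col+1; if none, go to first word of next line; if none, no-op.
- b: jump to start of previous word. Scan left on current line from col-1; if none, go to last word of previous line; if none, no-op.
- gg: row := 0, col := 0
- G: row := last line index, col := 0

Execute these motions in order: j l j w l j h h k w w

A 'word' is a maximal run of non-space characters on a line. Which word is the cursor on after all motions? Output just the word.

After 1 (j): row=1 col=0 char='s'
After 2 (l): row=1 col=1 char='n'
After 3 (j): row=2 col=1 char='i'
After 4 (w): row=2 col=5 char='s'
After 5 (l): row=2 col=6 char='n'
After 6 (j): row=3 col=6 char='i'
After 7 (h): row=3 col=5 char='s'
After 8 (h): row=3 col=4 char='_'
After 9 (k): row=2 col=4 char='_'
After 10 (w): row=2 col=5 char='s'
After 11 (w): row=2 col=11 char='c'

Answer: cyan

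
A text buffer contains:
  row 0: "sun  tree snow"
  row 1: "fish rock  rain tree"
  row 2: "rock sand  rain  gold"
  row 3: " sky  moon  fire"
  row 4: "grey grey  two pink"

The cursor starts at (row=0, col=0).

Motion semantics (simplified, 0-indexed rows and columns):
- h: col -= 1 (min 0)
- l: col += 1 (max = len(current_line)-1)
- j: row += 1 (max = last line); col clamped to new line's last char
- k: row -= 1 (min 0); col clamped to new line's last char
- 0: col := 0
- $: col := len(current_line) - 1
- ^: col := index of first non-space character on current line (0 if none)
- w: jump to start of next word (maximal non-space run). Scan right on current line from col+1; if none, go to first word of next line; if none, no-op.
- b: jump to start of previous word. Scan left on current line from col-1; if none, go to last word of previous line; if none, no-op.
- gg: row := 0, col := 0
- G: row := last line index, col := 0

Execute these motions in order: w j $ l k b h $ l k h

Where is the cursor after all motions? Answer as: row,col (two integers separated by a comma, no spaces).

Answer: 0,12

Derivation:
After 1 (w): row=0 col=5 char='t'
After 2 (j): row=1 col=5 char='r'
After 3 ($): row=1 col=19 char='e'
After 4 (l): row=1 col=19 char='e'
After 5 (k): row=0 col=13 char='w'
After 6 (b): row=0 col=10 char='s'
After 7 (h): row=0 col=9 char='_'
After 8 ($): row=0 col=13 char='w'
After 9 (l): row=0 col=13 char='w'
After 10 (k): row=0 col=13 char='w'
After 11 (h): row=0 col=12 char='o'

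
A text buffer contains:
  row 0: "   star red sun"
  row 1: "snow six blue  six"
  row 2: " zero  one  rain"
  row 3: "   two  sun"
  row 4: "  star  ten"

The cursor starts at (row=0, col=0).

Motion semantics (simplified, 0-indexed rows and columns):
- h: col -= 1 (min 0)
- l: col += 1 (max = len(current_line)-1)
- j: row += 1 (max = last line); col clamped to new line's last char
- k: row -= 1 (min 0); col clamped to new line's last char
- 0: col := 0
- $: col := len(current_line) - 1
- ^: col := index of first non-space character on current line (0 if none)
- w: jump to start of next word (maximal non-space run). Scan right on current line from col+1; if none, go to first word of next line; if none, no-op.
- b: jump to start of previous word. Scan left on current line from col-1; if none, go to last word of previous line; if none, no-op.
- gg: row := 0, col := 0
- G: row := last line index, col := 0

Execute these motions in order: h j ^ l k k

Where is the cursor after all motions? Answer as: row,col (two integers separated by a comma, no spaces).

After 1 (h): row=0 col=0 char='_'
After 2 (j): row=1 col=0 char='s'
After 3 (^): row=1 col=0 char='s'
After 4 (l): row=1 col=1 char='n'
After 5 (k): row=0 col=1 char='_'
After 6 (k): row=0 col=1 char='_'

Answer: 0,1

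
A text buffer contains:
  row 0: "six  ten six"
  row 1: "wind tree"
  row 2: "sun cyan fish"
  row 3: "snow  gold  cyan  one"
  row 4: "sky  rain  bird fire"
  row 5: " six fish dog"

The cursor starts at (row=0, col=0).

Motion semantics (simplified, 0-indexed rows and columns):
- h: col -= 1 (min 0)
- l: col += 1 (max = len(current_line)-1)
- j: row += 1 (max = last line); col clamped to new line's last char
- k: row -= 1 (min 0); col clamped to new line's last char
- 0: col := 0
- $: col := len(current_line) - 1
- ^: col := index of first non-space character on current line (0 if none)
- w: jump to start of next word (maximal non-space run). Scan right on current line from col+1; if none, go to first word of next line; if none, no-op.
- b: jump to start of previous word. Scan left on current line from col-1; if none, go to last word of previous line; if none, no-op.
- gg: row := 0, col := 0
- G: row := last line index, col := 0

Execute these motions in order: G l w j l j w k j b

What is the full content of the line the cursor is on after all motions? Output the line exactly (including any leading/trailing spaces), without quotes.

Answer:  six fish dog

Derivation:
After 1 (G): row=5 col=0 char='_'
After 2 (l): row=5 col=1 char='s'
After 3 (w): row=5 col=5 char='f'
After 4 (j): row=5 col=5 char='f'
After 5 (l): row=5 col=6 char='i'
After 6 (j): row=5 col=6 char='i'
After 7 (w): row=5 col=10 char='d'
After 8 (k): row=4 col=10 char='_'
After 9 (j): row=5 col=10 char='d'
After 10 (b): row=5 col=5 char='f'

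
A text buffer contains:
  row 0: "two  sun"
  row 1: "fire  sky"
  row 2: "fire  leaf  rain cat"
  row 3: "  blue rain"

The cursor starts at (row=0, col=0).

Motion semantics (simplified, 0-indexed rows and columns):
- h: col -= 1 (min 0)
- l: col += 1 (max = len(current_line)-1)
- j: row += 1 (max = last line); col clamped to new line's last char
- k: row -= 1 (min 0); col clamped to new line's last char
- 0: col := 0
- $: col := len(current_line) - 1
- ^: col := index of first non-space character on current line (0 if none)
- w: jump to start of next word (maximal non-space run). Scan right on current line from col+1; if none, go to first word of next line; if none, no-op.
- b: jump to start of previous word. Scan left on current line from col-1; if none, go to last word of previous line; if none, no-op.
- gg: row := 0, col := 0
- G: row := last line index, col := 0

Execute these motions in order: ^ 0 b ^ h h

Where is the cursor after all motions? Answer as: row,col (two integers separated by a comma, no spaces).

After 1 (^): row=0 col=0 char='t'
After 2 (0): row=0 col=0 char='t'
After 3 (b): row=0 col=0 char='t'
After 4 (^): row=0 col=0 char='t'
After 5 (h): row=0 col=0 char='t'
After 6 (h): row=0 col=0 char='t'

Answer: 0,0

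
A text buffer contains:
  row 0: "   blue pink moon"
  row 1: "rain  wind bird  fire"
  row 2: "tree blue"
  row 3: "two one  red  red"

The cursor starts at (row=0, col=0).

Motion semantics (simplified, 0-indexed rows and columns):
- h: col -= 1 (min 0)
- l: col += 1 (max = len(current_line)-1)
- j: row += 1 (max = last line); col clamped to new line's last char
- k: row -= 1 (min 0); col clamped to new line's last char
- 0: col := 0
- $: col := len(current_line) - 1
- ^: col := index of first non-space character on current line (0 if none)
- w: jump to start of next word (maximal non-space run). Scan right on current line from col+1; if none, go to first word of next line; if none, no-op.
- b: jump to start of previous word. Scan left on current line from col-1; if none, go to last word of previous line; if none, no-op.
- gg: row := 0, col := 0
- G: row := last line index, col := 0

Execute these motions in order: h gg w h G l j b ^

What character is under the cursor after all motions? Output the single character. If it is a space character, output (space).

Answer: t

Derivation:
After 1 (h): row=0 col=0 char='_'
After 2 (gg): row=0 col=0 char='_'
After 3 (w): row=0 col=3 char='b'
After 4 (h): row=0 col=2 char='_'
After 5 (G): row=3 col=0 char='t'
After 6 (l): row=3 col=1 char='w'
After 7 (j): row=3 col=1 char='w'
After 8 (b): row=3 col=0 char='t'
After 9 (^): row=3 col=0 char='t'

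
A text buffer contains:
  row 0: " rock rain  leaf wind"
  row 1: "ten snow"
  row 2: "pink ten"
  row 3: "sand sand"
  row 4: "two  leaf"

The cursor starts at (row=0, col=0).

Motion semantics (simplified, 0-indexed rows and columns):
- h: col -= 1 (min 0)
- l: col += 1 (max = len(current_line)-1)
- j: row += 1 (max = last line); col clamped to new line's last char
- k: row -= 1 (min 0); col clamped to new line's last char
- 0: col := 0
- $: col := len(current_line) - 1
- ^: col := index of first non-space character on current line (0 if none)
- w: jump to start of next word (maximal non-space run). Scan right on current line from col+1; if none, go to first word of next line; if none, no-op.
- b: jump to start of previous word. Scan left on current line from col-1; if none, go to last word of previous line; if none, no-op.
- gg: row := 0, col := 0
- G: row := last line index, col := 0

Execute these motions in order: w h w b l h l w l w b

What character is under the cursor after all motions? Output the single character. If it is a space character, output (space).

Answer: r

Derivation:
After 1 (w): row=0 col=1 char='r'
After 2 (h): row=0 col=0 char='_'
After 3 (w): row=0 col=1 char='r'
After 4 (b): row=0 col=1 char='r'
After 5 (l): row=0 col=2 char='o'
After 6 (h): row=0 col=1 char='r'
After 7 (l): row=0 col=2 char='o'
After 8 (w): row=0 col=6 char='r'
After 9 (l): row=0 col=7 char='a'
After 10 (w): row=0 col=12 char='l'
After 11 (b): row=0 col=6 char='r'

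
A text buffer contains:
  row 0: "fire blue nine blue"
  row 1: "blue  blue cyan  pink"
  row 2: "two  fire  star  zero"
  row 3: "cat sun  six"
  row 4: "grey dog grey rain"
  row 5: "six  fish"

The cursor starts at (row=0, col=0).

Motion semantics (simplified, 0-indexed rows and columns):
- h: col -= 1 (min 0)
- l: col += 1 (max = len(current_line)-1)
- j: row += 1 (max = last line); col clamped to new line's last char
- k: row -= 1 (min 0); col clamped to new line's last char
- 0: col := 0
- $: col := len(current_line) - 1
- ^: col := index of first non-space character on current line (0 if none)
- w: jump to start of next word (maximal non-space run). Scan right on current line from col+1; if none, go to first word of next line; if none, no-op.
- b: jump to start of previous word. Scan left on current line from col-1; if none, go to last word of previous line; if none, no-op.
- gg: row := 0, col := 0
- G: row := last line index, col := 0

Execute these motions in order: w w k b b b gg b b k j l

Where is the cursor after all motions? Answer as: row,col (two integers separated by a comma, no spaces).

Answer: 1,1

Derivation:
After 1 (w): row=0 col=5 char='b'
After 2 (w): row=0 col=10 char='n'
After 3 (k): row=0 col=10 char='n'
After 4 (b): row=0 col=5 char='b'
After 5 (b): row=0 col=0 char='f'
After 6 (b): row=0 col=0 char='f'
After 7 (gg): row=0 col=0 char='f'
After 8 (b): row=0 col=0 char='f'
After 9 (b): row=0 col=0 char='f'
After 10 (k): row=0 col=0 char='f'
After 11 (j): row=1 col=0 char='b'
After 12 (l): row=1 col=1 char='l'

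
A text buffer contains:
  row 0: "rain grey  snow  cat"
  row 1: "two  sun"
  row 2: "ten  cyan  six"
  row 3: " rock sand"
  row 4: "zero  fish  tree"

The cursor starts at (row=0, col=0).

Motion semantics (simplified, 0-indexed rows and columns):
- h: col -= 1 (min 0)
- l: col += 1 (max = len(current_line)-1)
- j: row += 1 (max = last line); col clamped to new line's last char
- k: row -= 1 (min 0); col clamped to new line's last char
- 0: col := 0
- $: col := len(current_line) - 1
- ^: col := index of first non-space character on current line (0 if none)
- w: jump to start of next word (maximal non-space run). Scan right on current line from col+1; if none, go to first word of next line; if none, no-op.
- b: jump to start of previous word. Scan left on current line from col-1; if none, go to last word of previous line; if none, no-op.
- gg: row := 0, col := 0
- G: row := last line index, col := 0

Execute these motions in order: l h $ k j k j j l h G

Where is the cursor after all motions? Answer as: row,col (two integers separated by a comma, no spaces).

After 1 (l): row=0 col=1 char='a'
After 2 (h): row=0 col=0 char='r'
After 3 ($): row=0 col=19 char='t'
After 4 (k): row=0 col=19 char='t'
After 5 (j): row=1 col=7 char='n'
After 6 (k): row=0 col=7 char='e'
After 7 (j): row=1 col=7 char='n'
After 8 (j): row=2 col=7 char='a'
After 9 (l): row=2 col=8 char='n'
After 10 (h): row=2 col=7 char='a'
After 11 (G): row=4 col=0 char='z'

Answer: 4,0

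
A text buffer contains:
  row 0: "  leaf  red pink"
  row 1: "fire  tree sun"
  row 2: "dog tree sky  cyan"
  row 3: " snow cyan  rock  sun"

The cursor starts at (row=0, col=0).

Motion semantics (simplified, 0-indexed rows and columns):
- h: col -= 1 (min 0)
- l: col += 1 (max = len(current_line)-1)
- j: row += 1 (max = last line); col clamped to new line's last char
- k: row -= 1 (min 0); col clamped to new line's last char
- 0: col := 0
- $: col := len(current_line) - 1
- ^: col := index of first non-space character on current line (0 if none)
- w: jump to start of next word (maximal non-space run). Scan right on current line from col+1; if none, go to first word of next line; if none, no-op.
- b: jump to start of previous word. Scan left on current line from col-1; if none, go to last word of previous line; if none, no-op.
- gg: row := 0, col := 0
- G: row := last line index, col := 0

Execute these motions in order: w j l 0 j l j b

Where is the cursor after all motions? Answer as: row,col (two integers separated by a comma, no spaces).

After 1 (w): row=0 col=2 char='l'
After 2 (j): row=1 col=2 char='r'
After 3 (l): row=1 col=3 char='e'
After 4 (0): row=1 col=0 char='f'
After 5 (j): row=2 col=0 char='d'
After 6 (l): row=2 col=1 char='o'
After 7 (j): row=3 col=1 char='s'
After 8 (b): row=2 col=14 char='c'

Answer: 2,14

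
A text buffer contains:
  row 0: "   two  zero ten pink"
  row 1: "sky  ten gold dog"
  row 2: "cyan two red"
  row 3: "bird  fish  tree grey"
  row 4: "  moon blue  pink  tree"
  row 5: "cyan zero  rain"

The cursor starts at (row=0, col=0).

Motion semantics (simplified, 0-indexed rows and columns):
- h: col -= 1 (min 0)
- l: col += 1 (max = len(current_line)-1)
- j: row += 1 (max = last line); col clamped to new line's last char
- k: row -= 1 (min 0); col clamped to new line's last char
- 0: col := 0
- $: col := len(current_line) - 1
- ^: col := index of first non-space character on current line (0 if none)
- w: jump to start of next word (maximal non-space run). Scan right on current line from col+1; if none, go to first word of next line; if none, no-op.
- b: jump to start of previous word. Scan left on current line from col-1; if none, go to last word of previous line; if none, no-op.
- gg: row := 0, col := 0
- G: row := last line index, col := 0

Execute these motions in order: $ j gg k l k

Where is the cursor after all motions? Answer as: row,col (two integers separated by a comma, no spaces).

Answer: 0,1

Derivation:
After 1 ($): row=0 col=20 char='k'
After 2 (j): row=1 col=16 char='g'
After 3 (gg): row=0 col=0 char='_'
After 4 (k): row=0 col=0 char='_'
After 5 (l): row=0 col=1 char='_'
After 6 (k): row=0 col=1 char='_'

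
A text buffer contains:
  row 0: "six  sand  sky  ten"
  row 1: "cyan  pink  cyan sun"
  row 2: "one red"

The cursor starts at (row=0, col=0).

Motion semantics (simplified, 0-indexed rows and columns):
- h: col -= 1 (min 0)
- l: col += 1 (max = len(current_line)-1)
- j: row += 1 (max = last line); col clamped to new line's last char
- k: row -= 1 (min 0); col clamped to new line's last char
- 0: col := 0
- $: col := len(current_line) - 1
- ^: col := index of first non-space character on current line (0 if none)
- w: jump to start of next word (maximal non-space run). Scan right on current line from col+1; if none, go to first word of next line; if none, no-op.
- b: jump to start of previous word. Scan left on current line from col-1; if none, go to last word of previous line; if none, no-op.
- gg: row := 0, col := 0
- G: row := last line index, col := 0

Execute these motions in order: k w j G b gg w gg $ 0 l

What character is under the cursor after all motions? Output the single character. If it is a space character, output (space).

After 1 (k): row=0 col=0 char='s'
After 2 (w): row=0 col=5 char='s'
After 3 (j): row=1 col=5 char='_'
After 4 (G): row=2 col=0 char='o'
After 5 (b): row=1 col=17 char='s'
After 6 (gg): row=0 col=0 char='s'
After 7 (w): row=0 col=5 char='s'
After 8 (gg): row=0 col=0 char='s'
After 9 ($): row=0 col=18 char='n'
After 10 (0): row=0 col=0 char='s'
After 11 (l): row=0 col=1 char='i'

Answer: i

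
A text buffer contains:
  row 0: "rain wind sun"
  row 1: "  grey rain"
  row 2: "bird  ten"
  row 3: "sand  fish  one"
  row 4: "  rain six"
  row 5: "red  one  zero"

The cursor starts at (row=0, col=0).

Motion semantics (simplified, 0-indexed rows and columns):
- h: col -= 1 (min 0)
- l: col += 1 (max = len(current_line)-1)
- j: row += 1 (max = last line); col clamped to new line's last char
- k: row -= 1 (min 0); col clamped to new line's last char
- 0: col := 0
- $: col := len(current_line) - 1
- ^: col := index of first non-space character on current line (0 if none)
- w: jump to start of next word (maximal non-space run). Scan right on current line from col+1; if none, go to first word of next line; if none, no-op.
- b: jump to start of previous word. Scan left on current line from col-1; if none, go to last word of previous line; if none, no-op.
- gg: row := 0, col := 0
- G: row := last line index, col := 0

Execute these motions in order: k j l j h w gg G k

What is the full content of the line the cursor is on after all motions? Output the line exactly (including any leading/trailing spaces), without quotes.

Answer:   rain six

Derivation:
After 1 (k): row=0 col=0 char='r'
After 2 (j): row=1 col=0 char='_'
After 3 (l): row=1 col=1 char='_'
After 4 (j): row=2 col=1 char='i'
After 5 (h): row=2 col=0 char='b'
After 6 (w): row=2 col=6 char='t'
After 7 (gg): row=0 col=0 char='r'
After 8 (G): row=5 col=0 char='r'
After 9 (k): row=4 col=0 char='_'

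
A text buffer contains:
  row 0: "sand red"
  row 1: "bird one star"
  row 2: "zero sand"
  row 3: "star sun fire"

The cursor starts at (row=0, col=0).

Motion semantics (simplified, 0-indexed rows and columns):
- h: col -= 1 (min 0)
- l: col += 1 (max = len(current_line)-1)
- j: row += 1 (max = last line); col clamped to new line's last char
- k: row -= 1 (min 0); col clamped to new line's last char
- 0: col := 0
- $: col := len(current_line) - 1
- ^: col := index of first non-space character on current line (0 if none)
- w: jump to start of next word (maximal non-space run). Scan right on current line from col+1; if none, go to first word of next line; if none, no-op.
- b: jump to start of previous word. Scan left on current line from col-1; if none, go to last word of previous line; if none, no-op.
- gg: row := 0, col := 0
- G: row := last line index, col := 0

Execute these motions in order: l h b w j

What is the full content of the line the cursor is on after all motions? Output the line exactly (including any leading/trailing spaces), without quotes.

After 1 (l): row=0 col=1 char='a'
After 2 (h): row=0 col=0 char='s'
After 3 (b): row=0 col=0 char='s'
After 4 (w): row=0 col=5 char='r'
After 5 (j): row=1 col=5 char='o'

Answer: bird one star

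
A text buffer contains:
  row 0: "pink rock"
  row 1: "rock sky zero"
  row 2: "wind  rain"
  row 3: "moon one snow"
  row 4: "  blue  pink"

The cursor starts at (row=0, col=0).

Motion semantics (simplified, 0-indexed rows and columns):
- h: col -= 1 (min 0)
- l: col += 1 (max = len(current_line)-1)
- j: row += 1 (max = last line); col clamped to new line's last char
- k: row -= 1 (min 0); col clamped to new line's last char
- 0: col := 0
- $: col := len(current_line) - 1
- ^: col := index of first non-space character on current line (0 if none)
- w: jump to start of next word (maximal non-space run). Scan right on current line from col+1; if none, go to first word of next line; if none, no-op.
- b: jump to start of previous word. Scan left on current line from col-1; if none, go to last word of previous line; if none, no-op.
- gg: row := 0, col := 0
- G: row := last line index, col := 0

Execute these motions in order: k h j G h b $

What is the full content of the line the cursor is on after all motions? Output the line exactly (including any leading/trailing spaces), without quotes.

Answer: moon one snow

Derivation:
After 1 (k): row=0 col=0 char='p'
After 2 (h): row=0 col=0 char='p'
After 3 (j): row=1 col=0 char='r'
After 4 (G): row=4 col=0 char='_'
After 5 (h): row=4 col=0 char='_'
After 6 (b): row=3 col=9 char='s'
After 7 ($): row=3 col=12 char='w'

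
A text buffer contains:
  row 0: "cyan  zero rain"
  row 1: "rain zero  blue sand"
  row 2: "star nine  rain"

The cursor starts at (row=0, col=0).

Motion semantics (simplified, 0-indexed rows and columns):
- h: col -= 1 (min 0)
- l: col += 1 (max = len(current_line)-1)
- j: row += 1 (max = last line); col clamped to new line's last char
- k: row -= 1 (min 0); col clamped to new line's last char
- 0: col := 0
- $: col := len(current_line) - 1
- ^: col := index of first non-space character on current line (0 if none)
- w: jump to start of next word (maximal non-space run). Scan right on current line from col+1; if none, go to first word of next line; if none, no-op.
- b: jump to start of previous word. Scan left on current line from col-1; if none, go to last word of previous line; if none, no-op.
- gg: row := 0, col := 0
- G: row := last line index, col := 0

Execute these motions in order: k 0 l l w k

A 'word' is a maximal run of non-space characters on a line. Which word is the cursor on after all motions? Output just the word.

Answer: zero

Derivation:
After 1 (k): row=0 col=0 char='c'
After 2 (0): row=0 col=0 char='c'
After 3 (l): row=0 col=1 char='y'
After 4 (l): row=0 col=2 char='a'
After 5 (w): row=0 col=6 char='z'
After 6 (k): row=0 col=6 char='z'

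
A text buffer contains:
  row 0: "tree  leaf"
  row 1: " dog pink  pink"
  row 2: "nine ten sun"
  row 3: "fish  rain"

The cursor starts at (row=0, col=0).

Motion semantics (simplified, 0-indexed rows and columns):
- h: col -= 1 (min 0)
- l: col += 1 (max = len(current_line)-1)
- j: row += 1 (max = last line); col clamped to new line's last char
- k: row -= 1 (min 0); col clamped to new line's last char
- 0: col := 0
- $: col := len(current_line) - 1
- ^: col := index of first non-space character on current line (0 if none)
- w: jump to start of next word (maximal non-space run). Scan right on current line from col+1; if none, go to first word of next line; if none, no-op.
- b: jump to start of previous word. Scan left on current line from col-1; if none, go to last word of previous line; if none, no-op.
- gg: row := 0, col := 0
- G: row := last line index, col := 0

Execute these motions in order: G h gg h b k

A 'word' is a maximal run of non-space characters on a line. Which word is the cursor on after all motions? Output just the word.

Answer: tree

Derivation:
After 1 (G): row=3 col=0 char='f'
After 2 (h): row=3 col=0 char='f'
After 3 (gg): row=0 col=0 char='t'
After 4 (h): row=0 col=0 char='t'
After 5 (b): row=0 col=0 char='t'
After 6 (k): row=0 col=0 char='t'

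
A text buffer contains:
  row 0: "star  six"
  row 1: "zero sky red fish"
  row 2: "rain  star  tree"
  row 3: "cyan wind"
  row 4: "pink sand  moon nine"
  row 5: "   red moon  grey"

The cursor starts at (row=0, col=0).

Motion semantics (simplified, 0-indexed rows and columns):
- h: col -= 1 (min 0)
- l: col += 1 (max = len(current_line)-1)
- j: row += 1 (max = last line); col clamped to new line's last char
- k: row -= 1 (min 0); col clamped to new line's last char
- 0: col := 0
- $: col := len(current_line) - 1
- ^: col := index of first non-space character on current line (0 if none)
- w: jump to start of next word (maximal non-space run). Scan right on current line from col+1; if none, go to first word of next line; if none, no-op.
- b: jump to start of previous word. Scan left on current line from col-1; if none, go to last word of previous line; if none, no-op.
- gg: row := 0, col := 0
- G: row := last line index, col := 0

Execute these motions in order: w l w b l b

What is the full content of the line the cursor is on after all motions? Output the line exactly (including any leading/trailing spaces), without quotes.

After 1 (w): row=0 col=6 char='s'
After 2 (l): row=0 col=7 char='i'
After 3 (w): row=1 col=0 char='z'
After 4 (b): row=0 col=6 char='s'
After 5 (l): row=0 col=7 char='i'
After 6 (b): row=0 col=6 char='s'

Answer: star  six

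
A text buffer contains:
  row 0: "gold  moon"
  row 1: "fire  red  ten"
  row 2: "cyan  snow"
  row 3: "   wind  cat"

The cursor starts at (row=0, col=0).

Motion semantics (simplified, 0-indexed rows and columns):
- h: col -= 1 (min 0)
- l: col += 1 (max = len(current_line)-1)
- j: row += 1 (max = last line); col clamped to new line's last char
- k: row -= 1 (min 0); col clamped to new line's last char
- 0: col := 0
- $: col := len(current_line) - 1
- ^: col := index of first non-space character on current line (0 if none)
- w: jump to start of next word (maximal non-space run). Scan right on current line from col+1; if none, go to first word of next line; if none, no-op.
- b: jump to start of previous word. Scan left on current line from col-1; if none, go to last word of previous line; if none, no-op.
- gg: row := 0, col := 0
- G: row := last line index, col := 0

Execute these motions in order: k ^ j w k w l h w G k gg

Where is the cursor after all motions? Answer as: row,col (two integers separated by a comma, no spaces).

Answer: 0,0

Derivation:
After 1 (k): row=0 col=0 char='g'
After 2 (^): row=0 col=0 char='g'
After 3 (j): row=1 col=0 char='f'
After 4 (w): row=1 col=6 char='r'
After 5 (k): row=0 col=6 char='m'
After 6 (w): row=1 col=0 char='f'
After 7 (l): row=1 col=1 char='i'
After 8 (h): row=1 col=0 char='f'
After 9 (w): row=1 col=6 char='r'
After 10 (G): row=3 col=0 char='_'
After 11 (k): row=2 col=0 char='c'
After 12 (gg): row=0 col=0 char='g'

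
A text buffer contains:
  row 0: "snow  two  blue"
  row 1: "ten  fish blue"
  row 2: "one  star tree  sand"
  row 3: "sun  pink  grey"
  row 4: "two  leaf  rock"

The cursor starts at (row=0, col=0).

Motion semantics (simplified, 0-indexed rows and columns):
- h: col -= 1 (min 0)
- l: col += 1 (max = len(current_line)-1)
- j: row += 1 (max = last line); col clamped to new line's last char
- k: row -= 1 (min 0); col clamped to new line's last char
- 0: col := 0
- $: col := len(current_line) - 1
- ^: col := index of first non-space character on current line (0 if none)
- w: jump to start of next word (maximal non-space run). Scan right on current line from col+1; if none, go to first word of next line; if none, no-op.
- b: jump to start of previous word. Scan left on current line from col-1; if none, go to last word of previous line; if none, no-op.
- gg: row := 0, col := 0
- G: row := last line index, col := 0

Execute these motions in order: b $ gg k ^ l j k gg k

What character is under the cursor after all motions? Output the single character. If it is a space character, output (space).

Answer: s

Derivation:
After 1 (b): row=0 col=0 char='s'
After 2 ($): row=0 col=14 char='e'
After 3 (gg): row=0 col=0 char='s'
After 4 (k): row=0 col=0 char='s'
After 5 (^): row=0 col=0 char='s'
After 6 (l): row=0 col=1 char='n'
After 7 (j): row=1 col=1 char='e'
After 8 (k): row=0 col=1 char='n'
After 9 (gg): row=0 col=0 char='s'
After 10 (k): row=0 col=0 char='s'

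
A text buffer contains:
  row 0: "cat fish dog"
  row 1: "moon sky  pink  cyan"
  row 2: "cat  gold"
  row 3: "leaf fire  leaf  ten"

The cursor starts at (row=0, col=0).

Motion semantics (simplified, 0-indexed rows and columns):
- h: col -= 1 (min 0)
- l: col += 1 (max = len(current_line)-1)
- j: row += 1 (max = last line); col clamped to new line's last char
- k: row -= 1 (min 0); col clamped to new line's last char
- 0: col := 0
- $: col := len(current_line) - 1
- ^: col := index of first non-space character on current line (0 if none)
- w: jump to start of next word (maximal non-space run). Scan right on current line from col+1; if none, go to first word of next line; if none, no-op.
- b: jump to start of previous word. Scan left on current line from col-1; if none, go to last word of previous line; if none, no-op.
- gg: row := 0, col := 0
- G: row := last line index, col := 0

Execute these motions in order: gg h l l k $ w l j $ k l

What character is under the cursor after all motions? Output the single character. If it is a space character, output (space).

After 1 (gg): row=0 col=0 char='c'
After 2 (h): row=0 col=0 char='c'
After 3 (l): row=0 col=1 char='a'
After 4 (l): row=0 col=2 char='t'
After 5 (k): row=0 col=2 char='t'
After 6 ($): row=0 col=11 char='g'
After 7 (w): row=1 col=0 char='m'
After 8 (l): row=1 col=1 char='o'
After 9 (j): row=2 col=1 char='a'
After 10 ($): row=2 col=8 char='d'
After 11 (k): row=1 col=8 char='_'
After 12 (l): row=1 col=9 char='_'

Answer: (space)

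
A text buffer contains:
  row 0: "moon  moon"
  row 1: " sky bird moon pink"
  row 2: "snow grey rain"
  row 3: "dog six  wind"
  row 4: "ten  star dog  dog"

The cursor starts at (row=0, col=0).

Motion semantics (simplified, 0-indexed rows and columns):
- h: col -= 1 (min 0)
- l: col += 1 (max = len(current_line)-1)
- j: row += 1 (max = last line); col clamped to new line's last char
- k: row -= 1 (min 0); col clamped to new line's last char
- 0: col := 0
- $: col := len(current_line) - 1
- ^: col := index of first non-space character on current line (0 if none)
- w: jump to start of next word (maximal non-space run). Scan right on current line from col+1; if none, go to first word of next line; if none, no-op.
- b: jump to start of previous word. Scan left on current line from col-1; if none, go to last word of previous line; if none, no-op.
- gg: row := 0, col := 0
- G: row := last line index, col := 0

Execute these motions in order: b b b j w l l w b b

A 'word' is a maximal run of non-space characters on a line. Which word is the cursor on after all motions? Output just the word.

After 1 (b): row=0 col=0 char='m'
After 2 (b): row=0 col=0 char='m'
After 3 (b): row=0 col=0 char='m'
After 4 (j): row=1 col=0 char='_'
After 5 (w): row=1 col=1 char='s'
After 6 (l): row=1 col=2 char='k'
After 7 (l): row=1 col=3 char='y'
After 8 (w): row=1 col=5 char='b'
After 9 (b): row=1 col=1 char='s'
After 10 (b): row=0 col=6 char='m'

Answer: moon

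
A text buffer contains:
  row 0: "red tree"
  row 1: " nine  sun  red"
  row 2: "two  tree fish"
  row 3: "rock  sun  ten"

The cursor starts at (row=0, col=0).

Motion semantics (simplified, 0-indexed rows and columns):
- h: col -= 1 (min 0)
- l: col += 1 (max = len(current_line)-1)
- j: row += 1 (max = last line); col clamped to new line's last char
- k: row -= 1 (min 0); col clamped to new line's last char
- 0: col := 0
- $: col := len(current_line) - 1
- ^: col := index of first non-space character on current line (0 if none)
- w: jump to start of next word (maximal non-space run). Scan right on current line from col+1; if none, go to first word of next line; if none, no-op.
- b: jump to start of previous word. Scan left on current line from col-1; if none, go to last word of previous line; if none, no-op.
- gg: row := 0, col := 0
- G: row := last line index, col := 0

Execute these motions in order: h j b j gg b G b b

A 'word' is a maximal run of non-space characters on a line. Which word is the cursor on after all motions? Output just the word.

Answer: tree

Derivation:
After 1 (h): row=0 col=0 char='r'
After 2 (j): row=1 col=0 char='_'
After 3 (b): row=0 col=4 char='t'
After 4 (j): row=1 col=4 char='e'
After 5 (gg): row=0 col=0 char='r'
After 6 (b): row=0 col=0 char='r'
After 7 (G): row=3 col=0 char='r'
After 8 (b): row=2 col=10 char='f'
After 9 (b): row=2 col=5 char='t'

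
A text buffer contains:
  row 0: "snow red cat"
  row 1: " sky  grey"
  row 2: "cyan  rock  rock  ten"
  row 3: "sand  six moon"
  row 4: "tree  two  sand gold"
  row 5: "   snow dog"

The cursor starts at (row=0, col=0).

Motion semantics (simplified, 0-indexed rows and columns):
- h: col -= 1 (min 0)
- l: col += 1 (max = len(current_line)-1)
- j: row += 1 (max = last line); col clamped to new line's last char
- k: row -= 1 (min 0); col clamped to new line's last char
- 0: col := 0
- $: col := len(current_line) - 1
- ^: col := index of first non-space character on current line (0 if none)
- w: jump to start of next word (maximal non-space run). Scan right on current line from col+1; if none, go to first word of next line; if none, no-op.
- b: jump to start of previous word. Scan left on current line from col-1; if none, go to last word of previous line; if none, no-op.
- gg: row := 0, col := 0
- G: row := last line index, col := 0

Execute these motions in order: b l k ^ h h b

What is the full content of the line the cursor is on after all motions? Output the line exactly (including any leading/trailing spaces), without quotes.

After 1 (b): row=0 col=0 char='s'
After 2 (l): row=0 col=1 char='n'
After 3 (k): row=0 col=1 char='n'
After 4 (^): row=0 col=0 char='s'
After 5 (h): row=0 col=0 char='s'
After 6 (h): row=0 col=0 char='s'
After 7 (b): row=0 col=0 char='s'

Answer: snow red cat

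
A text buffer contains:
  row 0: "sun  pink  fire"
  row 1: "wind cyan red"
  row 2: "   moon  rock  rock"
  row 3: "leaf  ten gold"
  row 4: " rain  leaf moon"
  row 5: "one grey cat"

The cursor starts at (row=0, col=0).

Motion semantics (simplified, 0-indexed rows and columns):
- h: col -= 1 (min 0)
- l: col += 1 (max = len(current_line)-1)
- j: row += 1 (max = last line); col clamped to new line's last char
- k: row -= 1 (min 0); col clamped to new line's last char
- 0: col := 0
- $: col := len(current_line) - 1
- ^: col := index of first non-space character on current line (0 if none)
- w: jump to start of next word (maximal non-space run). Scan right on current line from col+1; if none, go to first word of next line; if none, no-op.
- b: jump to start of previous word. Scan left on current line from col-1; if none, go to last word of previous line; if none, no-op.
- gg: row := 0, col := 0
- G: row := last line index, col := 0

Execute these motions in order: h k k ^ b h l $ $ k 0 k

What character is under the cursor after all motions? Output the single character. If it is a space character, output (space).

After 1 (h): row=0 col=0 char='s'
After 2 (k): row=0 col=0 char='s'
After 3 (k): row=0 col=0 char='s'
After 4 (^): row=0 col=0 char='s'
After 5 (b): row=0 col=0 char='s'
After 6 (h): row=0 col=0 char='s'
After 7 (l): row=0 col=1 char='u'
After 8 ($): row=0 col=14 char='e'
After 9 ($): row=0 col=14 char='e'
After 10 (k): row=0 col=14 char='e'
After 11 (0): row=0 col=0 char='s'
After 12 (k): row=0 col=0 char='s'

Answer: s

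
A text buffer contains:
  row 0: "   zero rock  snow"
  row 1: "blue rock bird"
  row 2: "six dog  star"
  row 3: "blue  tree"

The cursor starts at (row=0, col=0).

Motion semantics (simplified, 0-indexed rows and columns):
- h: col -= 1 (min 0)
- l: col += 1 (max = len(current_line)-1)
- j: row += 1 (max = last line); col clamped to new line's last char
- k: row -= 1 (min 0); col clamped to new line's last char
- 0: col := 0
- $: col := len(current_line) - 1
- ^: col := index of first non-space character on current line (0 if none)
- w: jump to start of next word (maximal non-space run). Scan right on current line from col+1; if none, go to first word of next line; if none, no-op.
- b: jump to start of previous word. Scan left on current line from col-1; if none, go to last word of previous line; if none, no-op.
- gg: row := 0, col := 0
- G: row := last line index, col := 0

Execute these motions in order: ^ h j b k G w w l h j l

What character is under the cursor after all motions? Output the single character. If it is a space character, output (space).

Answer: r

Derivation:
After 1 (^): row=0 col=3 char='z'
After 2 (h): row=0 col=2 char='_'
After 3 (j): row=1 col=2 char='u'
After 4 (b): row=1 col=0 char='b'
After 5 (k): row=0 col=0 char='_'
After 6 (G): row=3 col=0 char='b'
After 7 (w): row=3 col=6 char='t'
After 8 (w): row=3 col=6 char='t'
After 9 (l): row=3 col=7 char='r'
After 10 (h): row=3 col=6 char='t'
After 11 (j): row=3 col=6 char='t'
After 12 (l): row=3 col=7 char='r'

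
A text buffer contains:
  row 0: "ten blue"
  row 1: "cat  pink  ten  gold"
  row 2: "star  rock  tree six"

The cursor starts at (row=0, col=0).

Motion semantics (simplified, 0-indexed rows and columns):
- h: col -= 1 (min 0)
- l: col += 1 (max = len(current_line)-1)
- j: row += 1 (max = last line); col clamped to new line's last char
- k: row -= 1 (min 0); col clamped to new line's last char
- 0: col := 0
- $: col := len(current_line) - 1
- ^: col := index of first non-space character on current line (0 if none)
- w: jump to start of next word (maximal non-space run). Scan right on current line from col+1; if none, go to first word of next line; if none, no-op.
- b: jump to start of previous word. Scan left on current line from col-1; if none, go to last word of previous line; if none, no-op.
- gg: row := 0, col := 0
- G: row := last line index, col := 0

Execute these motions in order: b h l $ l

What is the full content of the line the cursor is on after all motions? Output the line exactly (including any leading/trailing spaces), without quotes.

After 1 (b): row=0 col=0 char='t'
After 2 (h): row=0 col=0 char='t'
After 3 (l): row=0 col=1 char='e'
After 4 ($): row=0 col=7 char='e'
After 5 (l): row=0 col=7 char='e'

Answer: ten blue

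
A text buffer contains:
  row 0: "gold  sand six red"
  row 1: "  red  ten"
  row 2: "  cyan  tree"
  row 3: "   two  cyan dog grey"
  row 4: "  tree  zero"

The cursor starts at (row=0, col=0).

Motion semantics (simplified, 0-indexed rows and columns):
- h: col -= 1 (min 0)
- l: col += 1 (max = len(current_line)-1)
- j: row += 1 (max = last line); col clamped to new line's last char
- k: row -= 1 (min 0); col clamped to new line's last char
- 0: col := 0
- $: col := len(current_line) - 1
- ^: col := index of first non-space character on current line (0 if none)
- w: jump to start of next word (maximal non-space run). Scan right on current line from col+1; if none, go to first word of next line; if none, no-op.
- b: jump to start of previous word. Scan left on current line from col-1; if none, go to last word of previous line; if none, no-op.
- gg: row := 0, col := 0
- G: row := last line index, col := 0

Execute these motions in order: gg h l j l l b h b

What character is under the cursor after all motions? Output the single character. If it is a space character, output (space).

After 1 (gg): row=0 col=0 char='g'
After 2 (h): row=0 col=0 char='g'
After 3 (l): row=0 col=1 char='o'
After 4 (j): row=1 col=1 char='_'
After 5 (l): row=1 col=2 char='r'
After 6 (l): row=1 col=3 char='e'
After 7 (b): row=1 col=2 char='r'
After 8 (h): row=1 col=1 char='_'
After 9 (b): row=0 col=15 char='r'

Answer: r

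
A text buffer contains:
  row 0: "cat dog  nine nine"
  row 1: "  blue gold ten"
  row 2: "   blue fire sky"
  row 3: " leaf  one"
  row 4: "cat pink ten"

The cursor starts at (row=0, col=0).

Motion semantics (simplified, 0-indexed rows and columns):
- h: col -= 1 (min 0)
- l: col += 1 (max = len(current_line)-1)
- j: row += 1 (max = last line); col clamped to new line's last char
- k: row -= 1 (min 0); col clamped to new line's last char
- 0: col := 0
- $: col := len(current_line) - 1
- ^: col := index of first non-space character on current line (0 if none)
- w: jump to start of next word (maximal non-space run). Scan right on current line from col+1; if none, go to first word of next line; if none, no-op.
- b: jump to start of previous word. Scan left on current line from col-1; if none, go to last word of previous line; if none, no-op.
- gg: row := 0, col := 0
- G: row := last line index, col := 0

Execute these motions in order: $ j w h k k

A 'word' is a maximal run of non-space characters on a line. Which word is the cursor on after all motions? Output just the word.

After 1 ($): row=0 col=17 char='e'
After 2 (j): row=1 col=14 char='n'
After 3 (w): row=2 col=3 char='b'
After 4 (h): row=2 col=2 char='_'
After 5 (k): row=1 col=2 char='b'
After 6 (k): row=0 col=2 char='t'

Answer: cat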